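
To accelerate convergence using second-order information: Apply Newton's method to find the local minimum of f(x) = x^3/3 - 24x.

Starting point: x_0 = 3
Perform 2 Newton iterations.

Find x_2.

f(x) = x^3/3 - 24x
f'(x) = x^2 - 24, f''(x) = 2x
Newton update: x_{n+1} = x_n - (x_n^2 - 24)/(2*x_n)
Step 1: x_0 = 3, f'=-15, f''=6, x_1 = 11/2
Step 2: x_1 = 11/2, f'=25/4, f''=11, x_2 = 217/44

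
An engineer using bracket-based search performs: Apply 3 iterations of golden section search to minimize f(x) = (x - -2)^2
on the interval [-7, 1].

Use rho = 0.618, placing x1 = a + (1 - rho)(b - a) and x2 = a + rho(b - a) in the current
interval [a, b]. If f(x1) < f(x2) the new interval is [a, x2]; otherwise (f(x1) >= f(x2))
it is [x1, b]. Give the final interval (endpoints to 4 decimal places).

Golden section search for min of f(x) = (x - -2)^2 on [-7, 1].
Each step: x1 = a + (1 - rho)(b - a), x2 = a + rho(b - a); if f(x1) < f(x2) keep [a, x2], otherwise keep [x1, b].
Step 1: [-7.0000, 1.0000], x1=-3.9440 (f=3.7791), x2=-2.0560 (f=0.0031); f(x1) > f(x2) => keep [-3.9440, 1.0000]
Step 2: [-3.9440, 1.0000], x1=-2.0554 (f=0.0031), x2=-0.8886 (f=1.2352); f(x1) < f(x2) => keep [-3.9440, -0.8886]
Step 3: [-3.9440, -0.8886], x1=-2.7768 (f=0.6035), x2=-2.0558 (f=0.0031); f(x1) > f(x2) => keep [-2.7768, -0.8886]
Final interval: [-2.7768, -0.8886]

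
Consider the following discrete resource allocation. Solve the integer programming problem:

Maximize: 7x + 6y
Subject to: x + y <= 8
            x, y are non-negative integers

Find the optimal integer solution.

Objective: 7x + 6y, constraint: x + y <= 8
Coefficient of x is 7 >= coefficient of y is 6, so allocate the entire budget to x.
Optimal: x = 8, y = 0, value = 56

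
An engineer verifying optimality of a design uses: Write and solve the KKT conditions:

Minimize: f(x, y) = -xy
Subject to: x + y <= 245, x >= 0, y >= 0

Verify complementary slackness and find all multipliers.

Problem: min -xy s.t. x + y <= 245 (multiplier lambda), x >= 0 (mu_x), y >= 0 (mu_y)
KKT stationarity: -y + lambda - mu_x = 0, -x + lambda - mu_y = 0, with lambda, mu_x, mu_y >= 0
Complementary slackness: lambda*(x + y - 245) = 0, mu_x*x = 0, mu_y*y = 0
If lambda = 0: y = -mu_x <= 0 and x = -mu_y <= 0 force x = y = 0 with f = 0; but x = y = 245/2 is feasible with f = -60025/4 < 0, so this is not the minimum. Hence lambda > 0 and x + y = 245.
Try x > 0, y > 0 (so mu_x = mu_y = 0): y = lambda, x = lambda => x = y = lambda
x + y = 245 => 2*lambda = 245 => lambda = 245/2
x* = y* = 245/2 > 0, consistent with mu_x = mu_y = 0.
(Any feasible point with x = 0 or y = 0 has f = 0 > -60025/4, so the minimum is not on those boundaries.)
min(-xy) = -60025/4 (i.e. max xy = 60025/4)
Multipliers: lambda = 245/2, mu_x = 0, mu_y = 0
Complementary slackness: lambda*(x + y - 245) = 245/2*(245/2 + 245/2 - 245) = 0, mu_x*x = 0*245/2 = 0, mu_y*y = 0*245/2 = 0. Satisfied.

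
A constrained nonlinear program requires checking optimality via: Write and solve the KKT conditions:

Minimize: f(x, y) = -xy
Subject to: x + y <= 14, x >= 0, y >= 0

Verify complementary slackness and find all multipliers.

Problem: min -xy s.t. x + y <= 14 (multiplier lambda), x >= 0 (mu_x), y >= 0 (mu_y)
KKT stationarity: -y + lambda - mu_x = 0, -x + lambda - mu_y = 0, with lambda, mu_x, mu_y >= 0
Complementary slackness: lambda*(x + y - 14) = 0, mu_x*x = 0, mu_y*y = 0
If lambda = 0: y = -mu_x <= 0 and x = -mu_y <= 0 force x = y = 0 with f = 0; but x = y = 7 is feasible with f = -49 < 0, so this is not the minimum. Hence lambda > 0 and x + y = 14.
Try x > 0, y > 0 (so mu_x = mu_y = 0): y = lambda, x = lambda => x = y = lambda
x + y = 14 => 2*lambda = 14 => lambda = 7
x* = y* = 7 > 0, consistent with mu_x = mu_y = 0.
(Any feasible point with x = 0 or y = 0 has f = 0 > -49, so the minimum is not on those boundaries.)
min(-xy) = -49 (i.e. max xy = 49)
Multipliers: lambda = 7, mu_x = 0, mu_y = 0
Complementary slackness: lambda*(x + y - 14) = 7*(7 + 7 - 14) = 0, mu_x*x = 0*7 = 0, mu_y*y = 0*7 = 0. Satisfied.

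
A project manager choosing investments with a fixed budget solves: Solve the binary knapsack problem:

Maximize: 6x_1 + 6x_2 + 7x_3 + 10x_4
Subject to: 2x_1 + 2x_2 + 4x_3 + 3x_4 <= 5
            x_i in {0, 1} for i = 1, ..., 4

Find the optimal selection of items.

Items: item 1 (v=6, w=2), item 2 (v=6, w=2), item 3 (v=7, w=4), item 4 (v=10, w=3)
Capacity: 5
Checking all 16 subsets (w = total weight, v = total value):
  {}: w = 0, v = 0
  {1}: w = 2, v = 6
  {2}: w = 2, v = 6
  {3}: w = 4, v = 7
  {4}: w = 3, v = 10
  {1, 2}: w = 4, v = 12
  {1, 3}: w = 6 > 5, infeasible
  {1, 4}: w = 5, v = 16
  {2, 3}: w = 6 > 5, infeasible
  {2, 4}: w = 5, v = 16
  {3, 4}: w = 7 > 5, infeasible
  {1, 2, 3}: w = 8 > 5, infeasible
  {1, 2, 4}: w = 7 > 5, infeasible
  {1, 3, 4}: w = 9 > 5, infeasible
  {2, 3, 4}: w = 9 > 5, infeasible
  {1, 2, 3, 4}: w = 11 > 5, infeasible
Best feasible subset: items [1, 4]
(The same value 16 is also attained by {2, 4}.)
Total weight: 5 <= 5, total value: 16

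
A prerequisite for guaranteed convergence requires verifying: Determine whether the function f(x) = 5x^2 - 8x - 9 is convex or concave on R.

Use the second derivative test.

f(x) = 5x^2 - 8x - 9
f'(x) = 10x - 8
f''(x) = 10
Since f''(x) = 10 > 0 for all x, f is convex on R.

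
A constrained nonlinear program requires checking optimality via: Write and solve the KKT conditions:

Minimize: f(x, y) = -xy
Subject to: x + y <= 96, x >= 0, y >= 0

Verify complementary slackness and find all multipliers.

Problem: min -xy s.t. x + y <= 96 (multiplier lambda), x >= 0 (mu_x), y >= 0 (mu_y)
KKT stationarity: -y + lambda - mu_x = 0, -x + lambda - mu_y = 0, with lambda, mu_x, mu_y >= 0
Complementary slackness: lambda*(x + y - 96) = 0, mu_x*x = 0, mu_y*y = 0
If lambda = 0: y = -mu_x <= 0 and x = -mu_y <= 0 force x = y = 0 with f = 0; but x = y = 48 is feasible with f = -2304 < 0, so this is not the minimum. Hence lambda > 0 and x + y = 96.
Try x > 0, y > 0 (so mu_x = mu_y = 0): y = lambda, x = lambda => x = y = lambda
x + y = 96 => 2*lambda = 96 => lambda = 48
x* = y* = 48 > 0, consistent with mu_x = mu_y = 0.
(Any feasible point with x = 0 or y = 0 has f = 0 > -2304, so the minimum is not on those boundaries.)
min(-xy) = -2304 (i.e. max xy = 2304)
Multipliers: lambda = 48, mu_x = 0, mu_y = 0
Complementary slackness: lambda*(x + y - 96) = 48*(48 + 48 - 96) = 0, mu_x*x = 0*48 = 0, mu_y*y = 0*48 = 0. Satisfied.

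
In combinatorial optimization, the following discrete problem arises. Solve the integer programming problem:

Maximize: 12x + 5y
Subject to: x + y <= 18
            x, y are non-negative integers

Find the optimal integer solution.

Objective: 12x + 5y, constraint: x + y <= 18
Coefficient of x is 12 >= coefficient of y is 5, so allocate the entire budget to x.
Optimal: x = 18, y = 0, value = 216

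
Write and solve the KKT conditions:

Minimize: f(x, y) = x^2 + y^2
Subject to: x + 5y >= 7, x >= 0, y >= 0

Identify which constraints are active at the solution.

KKT conditions for min x^2 + y^2 s.t. 1x + 5y >= 7, x >= 0, y >= 0:
Stationarity: 2x = mu*1 + mu_x, 2y = mu*5 + mu_y, with mu, mu_x, mu_y >= 0
Complementary slackness: mu*(x + 5y - 7) = 0, mu_x*x = 0, mu_y*y = 0
(0, 0) is infeasible (1*0 + 5*0 < 7), so if mu = 0 stationarity would force x = mu_x/2 >= 0, y = mu_y/2 >= 0 with mu_x*x = mu_y*y = 0, i.e. x = y = 0: contradiction. Hence mu > 0 and x + 5y = 7 is active.
Try x > 0, y > 0 (so mu_x = mu_y = 0): x = 1*mu/2, y = 5*mu/2
Substitute: 1*(1*mu/2) + 5*(5*mu/2) = 7
  mu*26/2 = 7 => mu = 7/13
x* = 7/26 > 0, y* = 35/26 > 0, consistent with mu_x = mu_y = 0.
f is convex and the constraints are linear, so this KKT point is the global minimum.
f* = 49/26
Active constraints: x + 5y >= 7 (holds with equality, mu = 7/13 > 0); x >= 0 and y >= 0 are inactive (mu_x = mu_y = 0).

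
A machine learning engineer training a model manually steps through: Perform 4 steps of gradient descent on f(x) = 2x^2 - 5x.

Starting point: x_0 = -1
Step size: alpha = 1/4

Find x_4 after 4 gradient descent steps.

f(x) = 2x^2 - 5x, f'(x) = 4x + (-5)
Step 1: f'(-1) = -9, x_1 = -1 - 1/4 * -9 = 5/4
Step 2: f'(5/4) = 0, x_2 = 5/4 - 1/4 * 0 = 5/4
Step 3: f'(5/4) = 0, x_3 = 5/4 - 1/4 * 0 = 5/4
Step 4: f'(5/4) = 0, x_4 = 5/4 - 1/4 * 0 = 5/4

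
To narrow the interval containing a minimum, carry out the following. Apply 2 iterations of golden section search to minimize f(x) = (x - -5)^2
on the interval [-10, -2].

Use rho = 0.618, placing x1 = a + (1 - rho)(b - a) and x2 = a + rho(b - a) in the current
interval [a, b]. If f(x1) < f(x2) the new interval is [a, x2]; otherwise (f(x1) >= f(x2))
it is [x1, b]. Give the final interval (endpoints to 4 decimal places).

Golden section search for min of f(x) = (x - -5)^2 on [-10, -2].
Each step: x1 = a + (1 - rho)(b - a), x2 = a + rho(b - a); if f(x1) < f(x2) keep [a, x2], otherwise keep [x1, b].
Step 1: [-10.0000, -2.0000], x1=-6.9440 (f=3.7791), x2=-5.0560 (f=0.0031); f(x1) > f(x2) => keep [-6.9440, -2.0000]
Step 2: [-6.9440, -2.0000], x1=-5.0554 (f=0.0031), x2=-3.8886 (f=1.2352); f(x1) < f(x2) => keep [-6.9440, -3.8886]
Final interval: [-6.9440, -3.8886]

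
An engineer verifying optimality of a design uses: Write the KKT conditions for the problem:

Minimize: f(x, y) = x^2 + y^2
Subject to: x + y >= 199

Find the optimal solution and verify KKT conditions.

KKT conditions for min x^2 + y^2 s.t. x + y >= 199:
Stationarity: 2x = mu, 2y = mu
So x = y = mu/2.
Complementary slackness: mu*(x + y - 199) = 0
Primal feasibility: x + y >= 199; dual feasibility: mu >= 0
If mu = 0 then x = y = 0, but 0 + 0 < 199 is infeasible, so the constraint is active.
Constraint active: x + y = 2*(mu/2) = 199 => mu = 199
x = y = 199/2, f = 39601/2
Verify: stationarity 2*(199/2) = 199 = mu; primal 199/2 + 199/2 = 199 >= 199; dual mu = 199 >= 0; complementary slackness 199*(199 - 199) = 0. All KKT conditions hold.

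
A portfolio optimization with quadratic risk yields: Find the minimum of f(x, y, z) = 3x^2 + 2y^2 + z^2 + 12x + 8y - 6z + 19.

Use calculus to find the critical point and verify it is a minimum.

f(x,y,z) = 3x^2 + 2y^2 + z^2 + 12x + 8y - 6z + 19
df/dx = 6x + (12) = 0 => x = -2
df/dy = 4y + (8) = 0 => y = -2
df/dz = 2z + (-6) = 0 => z = 3
f(-2,-2,3) = 3*(-2)^2 + 2*(-2)^2 + 1*(3)^2 + 12*(-2) + 8*(-2) + -6*(3) + 19 = -10
Hessian is diagonal with entries 6, 4, 2 > 0, confirmed minimum.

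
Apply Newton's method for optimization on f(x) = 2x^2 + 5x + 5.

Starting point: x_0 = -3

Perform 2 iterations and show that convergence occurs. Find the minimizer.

f(x) = 2x^2 + 5x + 5, f'(x) = 4x + (5), f''(x) = 4
Step 1: f'(-3) = -7, x_1 = -3 - -7/4 = -5/4
Step 2: f'(-5/4) = 0, x_2 = -5/4 (converged)
Newton's method converges in 1 step for quadratics.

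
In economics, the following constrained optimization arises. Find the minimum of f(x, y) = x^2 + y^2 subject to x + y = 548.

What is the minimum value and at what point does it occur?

Substitute y = 548 - x into f(x,y) = x^2 + y^2:
g(x) = x^2 + (548 - x)^2 = 2x^2 - 1096x + 300304
g'(x) = 4x - 1096 = 0  =>  x = 274
y = 548 - 274 = 274
Minimum value = 274^2 + 274^2 = 150152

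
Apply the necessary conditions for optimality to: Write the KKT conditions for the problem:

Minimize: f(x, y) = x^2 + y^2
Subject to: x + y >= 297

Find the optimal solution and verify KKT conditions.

KKT conditions for min x^2 + y^2 s.t. x + y >= 297:
Stationarity: 2x = mu, 2y = mu
So x = y = mu/2.
Complementary slackness: mu*(x + y - 297) = 0
Primal feasibility: x + y >= 297; dual feasibility: mu >= 0
If mu = 0 then x = y = 0, but 0 + 0 < 297 is infeasible, so the constraint is active.
Constraint active: x + y = 2*(mu/2) = 297 => mu = 297
x = y = 297/2, f = 88209/2
Verify: stationarity 2*(297/2) = 297 = mu; primal 297/2 + 297/2 = 297 >= 297; dual mu = 297 >= 0; complementary slackness 297*(297 - 297) = 0. All KKT conditions hold.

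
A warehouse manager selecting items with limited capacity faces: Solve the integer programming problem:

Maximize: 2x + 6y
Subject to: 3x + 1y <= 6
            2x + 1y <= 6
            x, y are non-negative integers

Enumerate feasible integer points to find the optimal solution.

Constraint 1: 3x + 1y <= 6
Constraint 2: 2x + 1y <= 6
Feasible x range (need y >= 0): 0 <= x <= min(6/3, 6/2) => x in {0, ..., 2}.
Enumerate feasible integer points row by row (the coefficient of y is 6 > 0, so for each x the largest feasible y gives the best value):
  x = 0: y <= min((6 - 3*0)/1, (6 - 2*0)/1) => y in {0, ..., 6}; best 2*0 + 6*6 = 36
  x = 1: y <= min((6 - 3*1)/1, (6 - 2*1)/1) => y in {0, ..., 3}; best 2*1 + 6*3 = 20
  x = 2: y <= min((6 - 3*2)/1, (6 - 2*2)/1) => y in {0}; best 2*2 + 6*0 = 4
The maximum 2x + 6y = 36 is achieved at x = 0, y = 6.
Check: 3*0 + 1*6 = 6 <= 6 and 2*0 + 1*6 = 6 <= 6.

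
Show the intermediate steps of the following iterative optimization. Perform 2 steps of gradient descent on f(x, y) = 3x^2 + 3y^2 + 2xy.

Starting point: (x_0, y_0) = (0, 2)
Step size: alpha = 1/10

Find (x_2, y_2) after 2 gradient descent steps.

f(x,y) = 3x^2 + 3y^2 + 2xy
grad_x = 6x + 2y, grad_y = 6y + 2x
Step 1: grad = (4, 12), (-2/5, 4/5)
Step 2: grad = (-4/5, 4), (-8/25, 2/5)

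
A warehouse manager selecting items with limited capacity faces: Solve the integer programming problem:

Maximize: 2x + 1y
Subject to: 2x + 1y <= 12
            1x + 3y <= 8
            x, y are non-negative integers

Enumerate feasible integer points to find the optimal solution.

Constraint 1: 2x + 1y <= 12
Constraint 2: 1x + 3y <= 8
Feasible x range (need y >= 0): 0 <= x <= min(12/2, 8/1) => x in {0, ..., 6}.
Enumerate feasible integer points row by row (the coefficient of y is 1 > 0, so for each x the largest feasible y gives the best value):
  x = 0: y <= min((12 - 2*0)/1, (8 - 1*0)/3) => y in {0, ..., 2}; best 2*0 + 1*2 = 2
  x = 1: y <= min((12 - 2*1)/1, (8 - 1*1)/3) => y in {0, ..., 2}; best 2*1 + 1*2 = 4
  x = 2: y <= min((12 - 2*2)/1, (8 - 1*2)/3) => y in {0, ..., 2}; best 2*2 + 1*2 = 6
  x = 3: y <= min((12 - 2*3)/1, (8 - 1*3)/3) => y in {0, ..., 1}; best 2*3 + 1*1 = 7
  x = 4: y <= min((12 - 2*4)/1, (8 - 1*4)/3) => y in {0, ..., 1}; best 2*4 + 1*1 = 9
  x = 5: y <= min((12 - 2*5)/1, (8 - 1*5)/3) => y in {0, ..., 1}; best 2*5 + 1*1 = 11
  x = 6: y <= min((12 - 2*6)/1, (8 - 1*6)/3) => y in {0}; best 2*6 + 1*0 = 12
The maximum 2x + 1y = 12 is achieved at x = 6, y = 0.
Check: 2*6 + 1*0 = 12 <= 12 and 1*6 + 3*0 = 6 <= 8.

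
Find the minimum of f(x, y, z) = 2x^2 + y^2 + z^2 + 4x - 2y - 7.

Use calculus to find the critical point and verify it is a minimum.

f(x,y,z) = 2x^2 + y^2 + z^2 + 4x - 2y - 7
df/dx = 4x + (4) = 0 => x = -1
df/dy = 2y + (-2) = 0 => y = 1
df/dz = 2z + (0) = 0 => z = 0
f(-1,1,0) = 2*(-1)^2 + 1*(1)^2 + 1*(0)^2 + 4*(-1) + -2*(1) + -7 = -10
Hessian is diagonal with entries 4, 2, 2 > 0, confirmed minimum.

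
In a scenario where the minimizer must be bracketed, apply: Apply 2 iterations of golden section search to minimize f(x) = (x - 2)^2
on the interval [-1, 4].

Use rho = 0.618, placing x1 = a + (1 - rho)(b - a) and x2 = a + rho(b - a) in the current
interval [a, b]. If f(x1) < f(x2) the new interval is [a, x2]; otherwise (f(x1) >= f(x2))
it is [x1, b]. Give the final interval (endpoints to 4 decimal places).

Golden section search for min of f(x) = (x - 2)^2 on [-1, 4].
Each step: x1 = a + (1 - rho)(b - a), x2 = a + rho(b - a); if f(x1) < f(x2) keep [a, x2], otherwise keep [x1, b].
Step 1: [-1.0000, 4.0000], x1=0.9100 (f=1.1881), x2=2.0900 (f=0.0081); f(x1) > f(x2) => keep [0.9100, 4.0000]
Step 2: [0.9100, 4.0000], x1=2.0904 (f=0.0082), x2=2.8196 (f=0.6718); f(x1) < f(x2) => keep [0.9100, 2.8196]
Final interval: [0.9100, 2.8196]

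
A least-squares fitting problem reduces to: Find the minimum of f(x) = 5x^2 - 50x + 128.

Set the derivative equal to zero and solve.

f(x) = 5x^2 - 50x + 128
f'(x) = 10x + (-50) = 0
x = 50/10 = 5
f(5) = 3
Since f''(x) = 10 > 0, this is a minimum.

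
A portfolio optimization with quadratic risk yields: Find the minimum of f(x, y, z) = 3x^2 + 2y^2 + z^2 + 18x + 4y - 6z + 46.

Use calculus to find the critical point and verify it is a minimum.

f(x,y,z) = 3x^2 + 2y^2 + z^2 + 18x + 4y - 6z + 46
df/dx = 6x + (18) = 0 => x = -3
df/dy = 4y + (4) = 0 => y = -1
df/dz = 2z + (-6) = 0 => z = 3
f(-3,-1,3) = 3*(-3)^2 + 2*(-1)^2 + 1*(3)^2 + 18*(-3) + 4*(-1) + -6*(3) + 46 = 8
Hessian is diagonal with entries 6, 4, 2 > 0, confirmed minimum.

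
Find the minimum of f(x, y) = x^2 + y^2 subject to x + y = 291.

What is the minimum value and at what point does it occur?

Substitute y = 291 - x into f(x,y) = x^2 + y^2:
g(x) = x^2 + (291 - x)^2 = 2x^2 - 582x + 84681
g'(x) = 4x - 582 = 0  =>  x = 291/2
y = 291 - 291/2 = 291/2
Minimum value = (291/2)^2 + (291/2)^2 = 84681/2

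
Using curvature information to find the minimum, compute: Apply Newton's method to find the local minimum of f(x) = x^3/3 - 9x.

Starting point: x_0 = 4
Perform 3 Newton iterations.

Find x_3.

f(x) = x^3/3 - 9x
f'(x) = x^2 - 9, f''(x) = 2x
Newton update: x_{n+1} = x_n - (x_n^2 - 9)/(2*x_n)
Step 1: x_0 = 4, f'=7, f''=8, x_1 = 25/8
Step 2: x_1 = 25/8, f'=49/64, f''=25/4, x_2 = 1201/400
Step 3: x_2 = 1201/400, f'=2401/160000, f''=1201/200, x_3 = 2882401/960800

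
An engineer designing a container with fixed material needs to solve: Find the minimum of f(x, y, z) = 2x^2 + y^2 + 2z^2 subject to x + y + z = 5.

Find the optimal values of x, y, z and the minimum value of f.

Using Lagrange multipliers on f = 2x^2 + y^2 + 2z^2 with constraint x + y + z = 5:
Conditions: 2*2*x = lambda, 2*1*y = lambda, 2*2*z = lambda
So x = lambda/4, y = lambda/2, z = lambda/4
Substituting into constraint: lambda * (1) = 5
lambda = 5
x = 5/4, y = 5/2, z = 5/4
Minimum value = 25/2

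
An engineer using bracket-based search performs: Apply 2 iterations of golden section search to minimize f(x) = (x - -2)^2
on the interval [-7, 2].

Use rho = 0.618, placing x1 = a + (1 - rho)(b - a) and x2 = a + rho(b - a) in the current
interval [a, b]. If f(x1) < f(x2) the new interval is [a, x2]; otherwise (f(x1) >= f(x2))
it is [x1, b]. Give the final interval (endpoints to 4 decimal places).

Golden section search for min of f(x) = (x - -2)^2 on [-7, 2].
Each step: x1 = a + (1 - rho)(b - a), x2 = a + rho(b - a); if f(x1) < f(x2) keep [a, x2], otherwise keep [x1, b].
Step 1: [-7.0000, 2.0000], x1=-3.5620 (f=2.4398), x2=-1.4380 (f=0.3158); f(x1) > f(x2) => keep [-3.5620, 2.0000]
Step 2: [-3.5620, 2.0000], x1=-1.4373 (f=0.3166), x2=-0.1247 (f=3.5168); f(x1) < f(x2) => keep [-3.5620, -0.1247]
Final interval: [-3.5620, -0.1247]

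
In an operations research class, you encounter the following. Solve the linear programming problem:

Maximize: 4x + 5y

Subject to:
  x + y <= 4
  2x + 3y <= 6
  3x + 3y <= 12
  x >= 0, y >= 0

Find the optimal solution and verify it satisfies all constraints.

Feasible vertices: (0, 0), (0, 2), (3, 0)
Objective 4x + 5y at each vertex:
  (0, 0): 0
  (0, 2): 10
  (3, 0): 12
Maximum is 12 at (3, 0).
Verify constraints at (x, y) = (3, 0):
  1*3 + 1*0 = 3 <= 4
  2*3 + 3*0 = 6 <= 6 (active)
  3*3 + 3*0 = 9 <= 12
  x = 3 >= 0, y = 0 >= 0. All constraints satisfied.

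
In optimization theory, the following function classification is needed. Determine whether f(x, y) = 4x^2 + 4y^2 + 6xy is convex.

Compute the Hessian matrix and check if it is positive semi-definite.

f(x,y) = 4x^2 + 4y^2 + 6xy
Hessian H = [[8, 6], [6, 8]]
trace(H) = 16, det(H) = 28
Eigenvalues: (16 +/- sqrt(144)) / 2 = 14, 2
Since both eigenvalues > 0, f is convex.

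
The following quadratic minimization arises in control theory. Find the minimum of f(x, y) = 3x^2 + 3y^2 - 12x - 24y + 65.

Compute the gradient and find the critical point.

f(x,y) = 3x^2 + 3y^2 - 12x - 24y + 65
df/dx = 6x + (-12) = 0  =>  x = 2
df/dy = 6y + (-24) = 0  =>  y = 4
f(2, 4) = 3*(2)^2 + 3*(4)^2 + -12*(2) + -24*(4) + 65 = 5
Hessian is diagonal with entries 6, 6 > 0, so this is a minimum.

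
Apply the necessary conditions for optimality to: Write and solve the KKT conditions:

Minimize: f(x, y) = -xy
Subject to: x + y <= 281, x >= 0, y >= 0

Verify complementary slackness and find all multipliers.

Problem: min -xy s.t. x + y <= 281 (multiplier lambda), x >= 0 (mu_x), y >= 0 (mu_y)
KKT stationarity: -y + lambda - mu_x = 0, -x + lambda - mu_y = 0, with lambda, mu_x, mu_y >= 0
Complementary slackness: lambda*(x + y - 281) = 0, mu_x*x = 0, mu_y*y = 0
If lambda = 0: y = -mu_x <= 0 and x = -mu_y <= 0 force x = y = 0 with f = 0; but x = y = 281/2 is feasible with f = -78961/4 < 0, so this is not the minimum. Hence lambda > 0 and x + y = 281.
Try x > 0, y > 0 (so mu_x = mu_y = 0): y = lambda, x = lambda => x = y = lambda
x + y = 281 => 2*lambda = 281 => lambda = 281/2
x* = y* = 281/2 > 0, consistent with mu_x = mu_y = 0.
(Any feasible point with x = 0 or y = 0 has f = 0 > -78961/4, so the minimum is not on those boundaries.)
min(-xy) = -78961/4 (i.e. max xy = 78961/4)
Multipliers: lambda = 281/2, mu_x = 0, mu_y = 0
Complementary slackness: lambda*(x + y - 281) = 281/2*(281/2 + 281/2 - 281) = 0, mu_x*x = 0*281/2 = 0, mu_y*y = 0*281/2 = 0. Satisfied.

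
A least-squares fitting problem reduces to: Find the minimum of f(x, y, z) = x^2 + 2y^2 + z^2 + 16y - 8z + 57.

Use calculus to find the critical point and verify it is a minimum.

f(x,y,z) = x^2 + 2y^2 + z^2 + 16y - 8z + 57
df/dx = 2x + (0) = 0 => x = 0
df/dy = 4y + (16) = 0 => y = -4
df/dz = 2z + (-8) = 0 => z = 4
f(0,-4,4) = 1*(0)^2 + 2*(-4)^2 + 1*(4)^2 + 16*(-4) + -8*(4) + 57 = 9
Hessian is diagonal with entries 2, 4, 2 > 0, confirmed minimum.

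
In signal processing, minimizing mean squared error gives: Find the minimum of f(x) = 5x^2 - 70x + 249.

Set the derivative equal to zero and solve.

f(x) = 5x^2 - 70x + 249
f'(x) = 10x + (-70) = 0
x = 70/10 = 7
f(7) = 4
Since f''(x) = 10 > 0, this is a minimum.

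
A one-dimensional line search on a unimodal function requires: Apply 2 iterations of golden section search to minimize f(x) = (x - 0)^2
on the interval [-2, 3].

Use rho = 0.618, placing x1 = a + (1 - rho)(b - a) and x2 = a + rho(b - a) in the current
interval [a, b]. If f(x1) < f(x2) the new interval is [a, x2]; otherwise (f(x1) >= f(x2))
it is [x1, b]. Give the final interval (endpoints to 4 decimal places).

Golden section search for min of f(x) = (x - 0)^2 on [-2, 3].
Each step: x1 = a + (1 - rho)(b - a), x2 = a + rho(b - a); if f(x1) < f(x2) keep [a, x2], otherwise keep [x1, b].
Step 1: [-2.0000, 3.0000], x1=-0.0900 (f=0.0081), x2=1.0900 (f=1.1881); f(x1) < f(x2) => keep [-2.0000, 1.0900]
Step 2: [-2.0000, 1.0900], x1=-0.8196 (f=0.6718), x2=-0.0904 (f=0.0082); f(x1) > f(x2) => keep [-0.8196, 1.0900]
Final interval: [-0.8196, 1.0900]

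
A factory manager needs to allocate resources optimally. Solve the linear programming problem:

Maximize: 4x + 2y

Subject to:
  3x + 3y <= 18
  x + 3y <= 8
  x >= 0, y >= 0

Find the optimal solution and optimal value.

Feasible vertices: (0, 0), (0, 8/3), (5, 1), (6, 0)
Objective 4x + 2y at each:
  (0, 0): 0
  (0, 8/3): 16/3
  (5, 1): 22
  (6, 0): 24
Maximum is 24 at (6, 0).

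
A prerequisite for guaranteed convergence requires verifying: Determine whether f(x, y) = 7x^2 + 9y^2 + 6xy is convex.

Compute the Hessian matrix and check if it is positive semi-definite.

f(x,y) = 7x^2 + 9y^2 + 6xy
Hessian H = [[14, 6], [6, 18]]
trace(H) = 32, det(H) = 216
Eigenvalues: (32 +/- sqrt(160)) / 2 = 22.32, 9.675
Since both eigenvalues > 0, f is convex.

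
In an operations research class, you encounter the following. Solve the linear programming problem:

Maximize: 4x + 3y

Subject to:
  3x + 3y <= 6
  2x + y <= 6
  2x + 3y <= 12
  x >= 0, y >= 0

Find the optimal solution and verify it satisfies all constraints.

Feasible vertices: (0, 0), (0, 2), (2, 0)
Objective 4x + 3y at each vertex:
  (0, 0): 0
  (0, 2): 6
  (2, 0): 8
Maximum is 8 at (2, 0).
Verify constraints at (x, y) = (2, 0):
  3*2 + 3*0 = 6 <= 6 (active)
  2*2 + 1*0 = 4 <= 6
  2*2 + 3*0 = 4 <= 12
  x = 2 >= 0, y = 0 >= 0. All constraints satisfied.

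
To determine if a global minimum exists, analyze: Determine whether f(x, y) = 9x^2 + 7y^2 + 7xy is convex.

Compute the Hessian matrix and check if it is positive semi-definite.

f(x,y) = 9x^2 + 7y^2 + 7xy
Hessian H = [[18, 7], [7, 14]]
trace(H) = 32, det(H) = 203
Eigenvalues: (32 +/- sqrt(212)) / 2 = 23.28, 8.72
Since both eigenvalues > 0, f is convex.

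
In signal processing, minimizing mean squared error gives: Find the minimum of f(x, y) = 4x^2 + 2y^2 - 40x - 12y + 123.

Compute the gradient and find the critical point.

f(x,y) = 4x^2 + 2y^2 - 40x - 12y + 123
df/dx = 8x + (-40) = 0  =>  x = 5
df/dy = 4y + (-12) = 0  =>  y = 3
f(5, 3) = 4*(5)^2 + 2*(3)^2 + -40*(5) + -12*(3) + 123 = 5
Hessian is diagonal with entries 8, 4 > 0, so this is a minimum.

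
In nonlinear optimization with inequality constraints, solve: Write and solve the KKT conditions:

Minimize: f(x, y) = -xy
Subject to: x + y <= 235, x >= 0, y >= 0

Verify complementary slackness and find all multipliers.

Problem: min -xy s.t. x + y <= 235 (multiplier lambda), x >= 0 (mu_x), y >= 0 (mu_y)
KKT stationarity: -y + lambda - mu_x = 0, -x + lambda - mu_y = 0, with lambda, mu_x, mu_y >= 0
Complementary slackness: lambda*(x + y - 235) = 0, mu_x*x = 0, mu_y*y = 0
If lambda = 0: y = -mu_x <= 0 and x = -mu_y <= 0 force x = y = 0 with f = 0; but x = y = 235/2 is feasible with f = -55225/4 < 0, so this is not the minimum. Hence lambda > 0 and x + y = 235.
Try x > 0, y > 0 (so mu_x = mu_y = 0): y = lambda, x = lambda => x = y = lambda
x + y = 235 => 2*lambda = 235 => lambda = 235/2
x* = y* = 235/2 > 0, consistent with mu_x = mu_y = 0.
(Any feasible point with x = 0 or y = 0 has f = 0 > -55225/4, so the minimum is not on those boundaries.)
min(-xy) = -55225/4 (i.e. max xy = 55225/4)
Multipliers: lambda = 235/2, mu_x = 0, mu_y = 0
Complementary slackness: lambda*(x + y - 235) = 235/2*(235/2 + 235/2 - 235) = 0, mu_x*x = 0*235/2 = 0, mu_y*y = 0*235/2 = 0. Satisfied.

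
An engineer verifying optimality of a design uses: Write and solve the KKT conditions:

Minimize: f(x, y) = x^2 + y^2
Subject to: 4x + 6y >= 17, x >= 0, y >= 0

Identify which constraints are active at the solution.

KKT conditions for min x^2 + y^2 s.t. 4x + 6y >= 17, x >= 0, y >= 0:
Stationarity: 2x = mu*4 + mu_x, 2y = mu*6 + mu_y, with mu, mu_x, mu_y >= 0
Complementary slackness: mu*(4x + 6y - 17) = 0, mu_x*x = 0, mu_y*y = 0
(0, 0) is infeasible (4*0 + 6*0 < 17), so if mu = 0 stationarity would force x = mu_x/2 >= 0, y = mu_y/2 >= 0 with mu_x*x = mu_y*y = 0, i.e. x = y = 0: contradiction. Hence mu > 0 and 4x + 6y = 17 is active.
Try x > 0, y > 0 (so mu_x = mu_y = 0): x = 4*mu/2, y = 6*mu/2
Substitute: 4*(4*mu/2) + 6*(6*mu/2) = 17
  mu*52/2 = 17 => mu = 17/26
x* = 17/13 > 0, y* = 51/26 > 0, consistent with mu_x = mu_y = 0.
f is convex and the constraints are linear, so this KKT point is the global minimum.
f* = 289/52
Active constraints: 4x + 6y >= 17 (holds with equality, mu = 17/26 > 0); x >= 0 and y >= 0 are inactive (mu_x = mu_y = 0).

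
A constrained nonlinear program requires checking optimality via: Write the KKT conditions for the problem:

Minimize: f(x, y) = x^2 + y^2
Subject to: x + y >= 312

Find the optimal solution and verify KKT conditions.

KKT conditions for min x^2 + y^2 s.t. x + y >= 312:
Stationarity: 2x = mu, 2y = mu
So x = y = mu/2.
Complementary slackness: mu*(x + y - 312) = 0
Primal feasibility: x + y >= 312; dual feasibility: mu >= 0
If mu = 0 then x = y = 0, but 0 + 0 < 312 is infeasible, so the constraint is active.
Constraint active: x + y = 2*(mu/2) = 312 => mu = 312
x = y = 156, f = 48672
Verify: stationarity 2*156 = 312 = mu; primal 156 + 156 = 312 >= 312; dual mu = 312 >= 0; complementary slackness 312*(312 - 312) = 0. All KKT conditions hold.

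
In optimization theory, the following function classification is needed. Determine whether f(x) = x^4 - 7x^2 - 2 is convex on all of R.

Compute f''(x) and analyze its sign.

f(x) = x^4 - 7x^2 - 2
f'(x) = 4x^3 + -14x
f''(x) = 12x^2 + -14
f''(0) = -14 < 0, so not convex near x = 0
Therefore, f is not globally convex on R.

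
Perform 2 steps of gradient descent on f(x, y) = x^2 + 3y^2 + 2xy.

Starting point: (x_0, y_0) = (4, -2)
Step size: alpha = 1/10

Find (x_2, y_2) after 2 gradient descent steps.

f(x,y) = x^2 + 3y^2 + 2xy
grad_x = 2x + 2y, grad_y = 6y + 2x
Step 1: grad = (4, -4), (18/5, -8/5)
Step 2: grad = (4, -12/5), (16/5, -34/25)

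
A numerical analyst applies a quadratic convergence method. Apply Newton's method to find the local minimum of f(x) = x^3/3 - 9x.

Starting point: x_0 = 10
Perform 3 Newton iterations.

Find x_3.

f(x) = x^3/3 - 9x
f'(x) = x^2 - 9, f''(x) = 2x
Newton update: x_{n+1} = x_n - (x_n^2 - 9)/(2*x_n)
Step 1: x_0 = 10, f'=91, f''=20, x_1 = 109/20
Step 2: x_1 = 109/20, f'=8281/400, f''=109/10, x_2 = 15481/4360
Step 3: x_2 = 15481/4360, f'=68574961/19009600, f''=15481/2180, x_3 = 410747761/134994320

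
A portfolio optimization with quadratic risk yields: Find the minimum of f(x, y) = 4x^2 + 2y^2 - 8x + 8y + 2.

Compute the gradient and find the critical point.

f(x,y) = 4x^2 + 2y^2 - 8x + 8y + 2
df/dx = 8x + (-8) = 0  =>  x = 1
df/dy = 4y + (8) = 0  =>  y = -2
f(1, -2) = 4*(1)^2 + 2*(-2)^2 + -8*(1) + 8*(-2) + 2 = -10
Hessian is diagonal with entries 8, 4 > 0, so this is a minimum.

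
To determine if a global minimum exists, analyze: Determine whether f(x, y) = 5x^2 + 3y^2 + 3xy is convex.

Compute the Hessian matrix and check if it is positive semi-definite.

f(x,y) = 5x^2 + 3y^2 + 3xy
Hessian H = [[10, 3], [3, 6]]
trace(H) = 16, det(H) = 51
Eigenvalues: (16 +/- sqrt(52)) / 2 = 11.61, 4.394
Since both eigenvalues > 0, f is convex.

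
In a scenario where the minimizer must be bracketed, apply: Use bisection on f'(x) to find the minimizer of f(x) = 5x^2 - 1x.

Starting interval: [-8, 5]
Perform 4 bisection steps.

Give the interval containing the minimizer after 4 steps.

Finding critical point of f(x) = 5x^2 - 1x using bisection on f'(x) = 10x + -1.
f'(x) = 0 when x = 1/10.
Starting interval: [-8, 5]
Step 1: mid = -3/2, f'(mid) = -16, new interval = [-3/2, 5]
Step 2: mid = 7/4, f'(mid) = 33/2, new interval = [-3/2, 7/4]
Step 3: mid = 1/8, f'(mid) = 1/4, new interval = [-3/2, 1/8]
Step 4: mid = -11/16, f'(mid) = -63/8, new interval = [-11/16, 1/8]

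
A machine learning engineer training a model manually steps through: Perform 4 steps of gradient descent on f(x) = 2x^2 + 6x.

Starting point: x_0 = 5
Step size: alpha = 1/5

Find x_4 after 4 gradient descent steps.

f(x) = 2x^2 + 6x, f'(x) = 4x + (6)
Step 1: f'(5) = 26, x_1 = 5 - 1/5 * 26 = -1/5
Step 2: f'(-1/5) = 26/5, x_2 = -1/5 - 1/5 * 26/5 = -31/25
Step 3: f'(-31/25) = 26/25, x_3 = -31/25 - 1/5 * 26/25 = -181/125
Step 4: f'(-181/125) = 26/125, x_4 = -181/125 - 1/5 * 26/125 = -931/625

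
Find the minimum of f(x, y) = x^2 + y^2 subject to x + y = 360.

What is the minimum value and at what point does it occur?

Substitute y = 360 - x into f(x,y) = x^2 + y^2:
g(x) = x^2 + (360 - x)^2 = 2x^2 - 720x + 129600
g'(x) = 4x - 720 = 0  =>  x = 180
y = 360 - 180 = 180
Minimum value = 180^2 + 180^2 = 64800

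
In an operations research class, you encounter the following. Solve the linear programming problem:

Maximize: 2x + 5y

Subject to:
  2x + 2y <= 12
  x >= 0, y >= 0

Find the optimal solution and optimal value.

The feasible region has vertices at [(0, 0), (6, 0), (0, 6)].
Checking objective 2x + 5y at each vertex:
  (0, 0): 2*0 + 5*0 = 0
  (6, 0): 2*6 + 5*0 = 12
  (0, 6): 2*0 + 5*6 = 30
Maximum is 30 at (0, 6).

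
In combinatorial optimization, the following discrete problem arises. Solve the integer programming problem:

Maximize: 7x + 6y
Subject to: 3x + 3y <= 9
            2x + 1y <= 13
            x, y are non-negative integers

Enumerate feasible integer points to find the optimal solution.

Constraint 1: 3x + 3y <= 9
Constraint 2: 2x + 1y <= 13
Feasible x range (need y >= 0): 0 <= x <= min(9/3, 13/2) => x in {0, ..., 3}.
Enumerate feasible integer points row by row (the coefficient of y is 6 > 0, so for each x the largest feasible y gives the best value):
  x = 0: y <= min((9 - 3*0)/3, (13 - 2*0)/1) => y in {0, ..., 3}; best 7*0 + 6*3 = 18
  x = 1: y <= min((9 - 3*1)/3, (13 - 2*1)/1) => y in {0, ..., 2}; best 7*1 + 6*2 = 19
  x = 2: y <= min((9 - 3*2)/3, (13 - 2*2)/1) => y in {0, ..., 1}; best 7*2 + 6*1 = 20
  x = 3: y <= min((9 - 3*3)/3, (13 - 2*3)/1) => y in {0}; best 7*3 + 6*0 = 21
The maximum 7x + 6y = 21 is achieved at x = 3, y = 0.
Check: 3*3 + 3*0 = 9 <= 9 and 2*3 + 1*0 = 6 <= 13.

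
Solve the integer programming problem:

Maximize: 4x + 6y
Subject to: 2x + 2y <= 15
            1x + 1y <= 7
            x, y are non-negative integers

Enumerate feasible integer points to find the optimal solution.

Constraint 1: 2x + 2y <= 15
Constraint 2: 1x + 1y <= 7
Feasible x range (need y >= 0): 0 <= x <= min(15/2, 7/1) => x in {0, ..., 7}.
Enumerate feasible integer points row by row (the coefficient of y is 6 > 0, so for each x the largest feasible y gives the best value):
  x = 0: y <= min((15 - 2*0)/2, (7 - 1*0)/1) => y in {0, ..., 7}; best 4*0 + 6*7 = 42
  x = 1: y <= min((15 - 2*1)/2, (7 - 1*1)/1) => y in {0, ..., 6}; best 4*1 + 6*6 = 40
  x = 2: y <= min((15 - 2*2)/2, (7 - 1*2)/1) => y in {0, ..., 5}; best 4*2 + 6*5 = 38
  x = 3: y <= min((15 - 2*3)/2, (7 - 1*3)/1) => y in {0, ..., 4}; best 4*3 + 6*4 = 36
  x = 4: y <= min((15 - 2*4)/2, (7 - 1*4)/1) => y in {0, ..., 3}; best 4*4 + 6*3 = 34
  x = 5: y <= min((15 - 2*5)/2, (7 - 1*5)/1) => y in {0, ..., 2}; best 4*5 + 6*2 = 32
  x = 6: y <= min((15 - 2*6)/2, (7 - 1*6)/1) => y in {0, ..., 1}; best 4*6 + 6*1 = 30
  x = 7: y <= min((15 - 2*7)/2, (7 - 1*7)/1) => y in {0}; best 4*7 + 6*0 = 28
The maximum 4x + 6y = 42 is achieved at x = 0, y = 7.
Check: 2*0 + 2*7 = 14 <= 15 and 1*0 + 1*7 = 7 <= 7.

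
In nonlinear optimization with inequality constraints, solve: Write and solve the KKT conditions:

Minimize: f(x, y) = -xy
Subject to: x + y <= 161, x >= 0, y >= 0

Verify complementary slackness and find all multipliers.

Problem: min -xy s.t. x + y <= 161 (multiplier lambda), x >= 0 (mu_x), y >= 0 (mu_y)
KKT stationarity: -y + lambda - mu_x = 0, -x + lambda - mu_y = 0, with lambda, mu_x, mu_y >= 0
Complementary slackness: lambda*(x + y - 161) = 0, mu_x*x = 0, mu_y*y = 0
If lambda = 0: y = -mu_x <= 0 and x = -mu_y <= 0 force x = y = 0 with f = 0; but x = y = 161/2 is feasible with f = -25921/4 < 0, so this is not the minimum. Hence lambda > 0 and x + y = 161.
Try x > 0, y > 0 (so mu_x = mu_y = 0): y = lambda, x = lambda => x = y = lambda
x + y = 161 => 2*lambda = 161 => lambda = 161/2
x* = y* = 161/2 > 0, consistent with mu_x = mu_y = 0.
(Any feasible point with x = 0 or y = 0 has f = 0 > -25921/4, so the minimum is not on those boundaries.)
min(-xy) = -25921/4 (i.e. max xy = 25921/4)
Multipliers: lambda = 161/2, mu_x = 0, mu_y = 0
Complementary slackness: lambda*(x + y - 161) = 161/2*(161/2 + 161/2 - 161) = 0, mu_x*x = 0*161/2 = 0, mu_y*y = 0*161/2 = 0. Satisfied.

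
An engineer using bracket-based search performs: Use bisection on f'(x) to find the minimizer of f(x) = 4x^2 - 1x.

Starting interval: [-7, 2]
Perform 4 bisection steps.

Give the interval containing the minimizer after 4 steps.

Finding critical point of f(x) = 4x^2 - 1x using bisection on f'(x) = 8x + -1.
f'(x) = 0 when x = 1/8.
Starting interval: [-7, 2]
Step 1: mid = -5/2, f'(mid) = -21, new interval = [-5/2, 2]
Step 2: mid = -1/4, f'(mid) = -3, new interval = [-1/4, 2]
Step 3: mid = 7/8, f'(mid) = 6, new interval = [-1/4, 7/8]
Step 4: mid = 5/16, f'(mid) = 3/2, new interval = [-1/4, 5/16]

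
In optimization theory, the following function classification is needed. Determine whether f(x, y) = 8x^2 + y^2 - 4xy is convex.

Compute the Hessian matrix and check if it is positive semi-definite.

f(x,y) = 8x^2 + y^2 - 4xy
Hessian H = [[16, -4], [-4, 2]]
trace(H) = 18, det(H) = 16
Eigenvalues: (18 +/- sqrt(260)) / 2 = 17.06, 0.9377
Since both eigenvalues > 0, f is convex.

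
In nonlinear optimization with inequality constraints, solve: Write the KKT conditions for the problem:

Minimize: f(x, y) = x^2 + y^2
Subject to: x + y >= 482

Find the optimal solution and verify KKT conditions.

KKT conditions for min x^2 + y^2 s.t. x + y >= 482:
Stationarity: 2x = mu, 2y = mu
So x = y = mu/2.
Complementary slackness: mu*(x + y - 482) = 0
Primal feasibility: x + y >= 482; dual feasibility: mu >= 0
If mu = 0 then x = y = 0, but 0 + 0 < 482 is infeasible, so the constraint is active.
Constraint active: x + y = 2*(mu/2) = 482 => mu = 482
x = y = 241, f = 116162
Verify: stationarity 2*241 = 482 = mu; primal 241 + 241 = 482 >= 482; dual mu = 482 >= 0; complementary slackness 482*(482 - 482) = 0. All KKT conditions hold.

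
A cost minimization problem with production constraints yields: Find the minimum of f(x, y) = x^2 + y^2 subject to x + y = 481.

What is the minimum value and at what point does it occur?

Substitute y = 481 - x into f(x,y) = x^2 + y^2:
g(x) = x^2 + (481 - x)^2 = 2x^2 - 962x + 231361
g'(x) = 4x - 962 = 0  =>  x = 481/2
y = 481 - 481/2 = 481/2
Minimum value = (481/2)^2 + (481/2)^2 = 231361/2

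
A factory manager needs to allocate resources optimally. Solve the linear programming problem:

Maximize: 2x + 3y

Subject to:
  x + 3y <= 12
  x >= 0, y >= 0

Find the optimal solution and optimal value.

The feasible region has vertices at [(0, 0), (12, 0), (0, 4)].
Checking objective 2x + 3y at each vertex:
  (0, 0): 2*0 + 3*0 = 0
  (12, 0): 2*12 + 3*0 = 24
  (0, 4): 2*0 + 3*4 = 12
Maximum is 24 at (12, 0).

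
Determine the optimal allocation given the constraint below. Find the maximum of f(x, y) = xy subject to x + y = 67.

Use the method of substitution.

Substitute y = 67 - x into f(x,y) = xy:
g(x) = x(67 - x) = 67x - x^2
g'(x) = 67 - 2x = 0  =>  x = 67/2
y = 67 - 67/2 = 67/2
Maximum value = (67/2) * (67/2) = 4489/4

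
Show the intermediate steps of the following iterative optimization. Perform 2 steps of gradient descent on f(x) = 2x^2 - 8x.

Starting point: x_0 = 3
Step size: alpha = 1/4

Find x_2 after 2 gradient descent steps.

f(x) = 2x^2 - 8x, f'(x) = 4x + (-8)
Step 1: f'(3) = 4, x_1 = 3 - 1/4 * 4 = 2
Step 2: f'(2) = 0, x_2 = 2 - 1/4 * 0 = 2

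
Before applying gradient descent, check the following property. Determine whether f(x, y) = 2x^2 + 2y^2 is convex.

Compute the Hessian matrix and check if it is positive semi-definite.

f(x,y) = 2x^2 + 2y^2
Hessian H = [[4, 0], [0, 4]]
trace(H) = 8, det(H) = 16
Eigenvalues: (8 +/- sqrt(0)) / 2 = 4, 4
Since both eigenvalues > 0, f is convex.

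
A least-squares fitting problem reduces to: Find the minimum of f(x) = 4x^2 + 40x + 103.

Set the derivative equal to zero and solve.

f(x) = 4x^2 + 40x + 103
f'(x) = 8x + (40) = 0
x = -40/8 = -5
f(-5) = 3
Since f''(x) = 8 > 0, this is a minimum.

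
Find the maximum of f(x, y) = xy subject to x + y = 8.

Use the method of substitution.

Substitute y = 8 - x into f(x,y) = xy:
g(x) = x(8 - x) = 8x - x^2
g'(x) = 8 - 2x = 0  =>  x = 4
y = 8 - 4 = 4
Maximum value = 4 * 4 = 16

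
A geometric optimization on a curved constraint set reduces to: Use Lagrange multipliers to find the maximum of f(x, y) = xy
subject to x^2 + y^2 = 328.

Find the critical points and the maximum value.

Lagrange conditions: y = 2*lambda*x and x = 2*lambda*y
If x = 0 then y = 0, violating the constraint, so x, y != 0.
Dividing: y/x = x/y => x^2 = y^2 => y = x or y = -x
Constraint: 2x^2 = 328 => x^2 = 164 => x = +/-sqrt(164)
Critical points: (sqrt(164), sqrt(164)), (-sqrt(164), -sqrt(164)), (sqrt(164), -sqrt(164)), (-sqrt(164), sqrt(164))
  y = x:  xy = x^2 = 164  at (sqrt(164), sqrt(164)) and (-sqrt(164), -sqrt(164))
  y = -x: xy = -x^2 = -164 at (sqrt(164), -sqrt(164)) and (-sqrt(164), sqrt(164))
Maximum xy = 164 at (sqrt(164), sqrt(164)) and (-sqrt(164), -sqrt(164))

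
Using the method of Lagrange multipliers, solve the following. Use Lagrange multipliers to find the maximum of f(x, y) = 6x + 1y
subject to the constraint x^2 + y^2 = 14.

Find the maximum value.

Set up Lagrange conditions: grad f = lambda * grad g
  6 = 2*lambda*x
  1 = 2*lambda*y
From these: x/y = 6/1, so x = 6t, y = 1t for some t.
Substitute into constraint: (6t)^2 + (1t)^2 = 14
  t^2 * 37 = 14
  t = sqrt(14/37)
Maximum = 6*x + 1*y = (6^2 + 1^2)*t = 37 * sqrt(14/37) = sqrt(518)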